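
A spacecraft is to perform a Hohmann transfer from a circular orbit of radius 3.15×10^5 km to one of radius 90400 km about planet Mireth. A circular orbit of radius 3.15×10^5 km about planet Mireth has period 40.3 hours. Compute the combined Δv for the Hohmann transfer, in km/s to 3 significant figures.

Δv = 10.8 km/s

From Kepler's third law T² = 4π²r³/μ at r = 3.15×10^5 km, T = 40.3 hours = 40.3 × 3600 s = 1.4508×10^5 s: μ = 4π²r³/T² = 5.86241×10^7 km³/s².
Semi-major axis of the transfer orbit: a_t = (3.150×10^5 + 90400)/2 = 2.027×10^5 km.
Circular speed at r₁: v₁ = √(μ/r₁) = √(5.86241×10^7/3.150×10^5) = 13.6422 km/s.
Transfer-orbit speed at r₁ (vis-viva): v_a = √[μ(2/r₁ − 1/a_t)] = 9.11046 km/s.
First burn Δv₁ = |v_a − v₁| = 4.532 km/s.
Circular speed at r₂: v₂ = √(μ/r₂) = 25.47 km/s.
Transfer-orbit speed at r₂: v_p = √[μ(2/r₂ − 1/a_t)] = 31.75 km/s.
Second burn Δv₂ = |v₂ − v_p| = 6.280 km/s.
Δv = Δv₁ + Δv₂ = 4.532 + 6.280 = 10.81 km/s.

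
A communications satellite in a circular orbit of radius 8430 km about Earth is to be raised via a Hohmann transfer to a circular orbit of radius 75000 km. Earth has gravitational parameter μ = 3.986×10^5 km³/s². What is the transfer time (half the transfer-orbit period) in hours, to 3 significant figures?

t = 11.8 hours

Semi-major axis of the transfer orbit: a_t = (8430 + 75000)/2 = 41715 km.
Half the transfer-orbit period gives t = π√(a_t³/μ) = 42400 s.
Converting: 42400 s ÷ 3600 s/hour = 11.8 hours.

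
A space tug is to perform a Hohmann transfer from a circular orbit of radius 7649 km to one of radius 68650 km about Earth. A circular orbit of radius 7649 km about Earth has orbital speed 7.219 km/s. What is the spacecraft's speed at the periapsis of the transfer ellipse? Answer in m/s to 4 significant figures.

v = 9684 m/s

From the circular-orbit relation v² = μ/r at r = 7649 km: μ = v²r = (7.219)² × 7649 = 3.98620×10^5 km³/s².
The Hohmann ellipse has a_t = (r₁ + r₂)/2 = 38149.5 km.
At periapsis, r = 7649 km.
Vis-viva: v = √[μ(2/r − 1/a_t)] = √[3.98620×10^5 × (2/7649 − 1/38149.5)] = 9.684 km/s.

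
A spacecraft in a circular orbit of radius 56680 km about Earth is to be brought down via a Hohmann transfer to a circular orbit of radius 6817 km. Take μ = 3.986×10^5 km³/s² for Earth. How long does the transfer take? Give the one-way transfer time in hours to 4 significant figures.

t = 7.819 hours

Transfer-ellipse semi-major axis a_t = (r₁ + r₂)/2 = (56680 + 6817)/2 = 31748.5 km.
Transfer time t = π√(a_t³/μ) = π√((31748.5)³ / 3.986×10^5) = 28150 s.
Converting: 28150 s ÷ 3600 s/hour = 7.819 hours.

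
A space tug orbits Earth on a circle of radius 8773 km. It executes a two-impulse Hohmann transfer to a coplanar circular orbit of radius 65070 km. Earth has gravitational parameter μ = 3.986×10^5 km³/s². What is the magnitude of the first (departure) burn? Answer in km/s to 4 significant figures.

The Hohmann ellipse has a_t = (r₁ + r₂)/2 = 36921.5 km.
Circular speed at r = 8773 km: v_c = √(μ/r) = 6.7405 km/s.
Transfer-orbit speed at the same r (vis-viva, a = a_t): v_t = √[μ(2/r − 1/a_t)] = 8.9484 km/s.
Δv₁ = |v_t − v_c| = |8.9484 − 6.7405| = 2.208 km/s.

Δv₁ = 2.208 km/s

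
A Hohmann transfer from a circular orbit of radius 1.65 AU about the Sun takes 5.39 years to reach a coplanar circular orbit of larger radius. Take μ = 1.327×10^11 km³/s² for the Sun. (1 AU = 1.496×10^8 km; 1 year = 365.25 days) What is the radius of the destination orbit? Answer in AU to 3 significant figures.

In km: r₁ = 1.65 × 1.496×10^8 = 2.4684×10^8 km.
Transfer time t = 5.39 years × 365.25 × 86400 s = 1.70095464×10^8 s, and t = π√(a_t³/μ).
So a_t = (μ t²/π²)^(1/3) = (1.327×10^11 × (1.70095464×10^8)² / π²)^(1/3) = 7.2999×10^8 km.
Since a_t = (r₁ + r₂)/2, r₂ = 2a_t − r₁ = 2×7.2999×10^8 − 2.4684×10^8 = 1.21314×10^9 km.
In AU: r₂ = 1.21314×10^9 / 1.496×10^8 = 8.11 AU.

r₂ = 8.11 AU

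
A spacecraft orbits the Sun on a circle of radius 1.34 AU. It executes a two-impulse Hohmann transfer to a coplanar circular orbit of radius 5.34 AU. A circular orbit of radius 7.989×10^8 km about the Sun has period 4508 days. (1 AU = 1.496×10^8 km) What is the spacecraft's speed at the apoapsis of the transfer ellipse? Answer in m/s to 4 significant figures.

From Kepler's third law T² = 4π²r³/μ at r = 7.989×10^8 km, T = 4508 days = 4508 × 86400 s = 3.894912×10^8 s: μ = 4π²r³/T² = 1.32691×10^11 km³/s².
In km: r₁ = 1.34 × 1.496×10^8 = 2.00464×10^8 km; r₂ = 5.34 × 1.496×10^8 = 7.98864×10^8 km.
Semi-major axis of the transfer orbit: a_t = (2.00464×10^8 + 7.98864×10^8)/2 = 4.99664×10^8 km.
At apoapsis, r = 7.98864×10^8 km.
Applying v² = μ(2/r − 1/a_t): v = 8.163 km/s.

v = 8163 m/s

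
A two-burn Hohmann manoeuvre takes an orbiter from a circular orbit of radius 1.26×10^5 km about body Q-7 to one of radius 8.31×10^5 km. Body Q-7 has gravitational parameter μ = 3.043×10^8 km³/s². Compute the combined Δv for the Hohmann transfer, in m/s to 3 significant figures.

Δv = 24900 m/s

The Hohmann ellipse has a_t = (r₁ + r₂)/2 = 4.785×10^5 km.
Circular speed at r₁: v₁ = √(μ/r₁) = √(3.043×10^8/1.260×10^5) = 49.14 km/s.
On the transfer ellipse at r₁, v² = μ(2/r − 1/a) gives v_p = √[μ(2/r₁ − 1/a_t)] = 64.76 km/s.
First burn Δv₁ = |v_p − v₁| = 15.62 km/s.
At r₂, v₂ = √(μ/r₂) = 19.136 km/s.
Transfer-orbit speed at r₂: v_a = √[μ(2/r₂ − 1/a_t)] = 9.8196 km/s.
Second burn Δv₂ = |v₂ − v_a| = 9.316 km/s.
Δv = Δv₁ + Δv₂ = 15.62 + 9.316 = 24.94 km/s.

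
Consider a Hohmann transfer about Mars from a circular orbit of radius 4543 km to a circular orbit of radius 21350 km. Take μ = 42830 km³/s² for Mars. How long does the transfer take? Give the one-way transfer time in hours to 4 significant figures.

t = 6.212 hours

Semi-major axis of the transfer orbit: a_t = (4543 + 21350)/2 = 12946.5 km.
Transfer time t = π√(a_t³/μ) = π√((12946.5)³ / 42830) = 22362 s.
Converting: 22362 s ÷ 3600 s/hour = 6.212 hours.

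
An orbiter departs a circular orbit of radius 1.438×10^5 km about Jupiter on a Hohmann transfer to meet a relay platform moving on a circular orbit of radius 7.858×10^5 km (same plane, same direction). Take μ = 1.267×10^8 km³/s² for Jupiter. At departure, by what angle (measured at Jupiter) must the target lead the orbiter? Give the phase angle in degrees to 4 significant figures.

The Hohmann ellipse has a_t = (r₁ + r₂)/2 = 4.648×10^5 km.
The half-period of the transfer ellipse is t = π√(a_t³/μ) = 88440 s.
Target angular speed ω₂ = √(μ/r₂³) = 1.616×10^-5 rad/s.
Angle swept by the target during transfer: ω₂·t = 1.429 rad = 81.88°.
The orbiter traverses 180° on the transfer ellipse, so the target must lead by 180° − 81.88° = 98.12°.

φ = 98.12°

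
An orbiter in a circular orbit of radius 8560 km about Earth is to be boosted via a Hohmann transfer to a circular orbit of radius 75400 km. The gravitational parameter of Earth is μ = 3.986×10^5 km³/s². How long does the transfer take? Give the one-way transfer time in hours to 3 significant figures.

Semi-major axis of the transfer orbit: a_t = (8560 + 75400)/2 = 41980 km.
Half the transfer-orbit period gives t = π√(a_t³/μ) = 42800 s.
Converting: 42800 s ÷ 3600 s/hour = 11.9 hours.

t = 11.9 hours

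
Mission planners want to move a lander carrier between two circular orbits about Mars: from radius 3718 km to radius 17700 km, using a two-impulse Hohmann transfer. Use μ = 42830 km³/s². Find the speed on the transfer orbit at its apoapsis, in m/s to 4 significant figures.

Semi-major axis of the transfer orbit: a_t = (3718 + 17700)/2 = 10709 km.
At apoapsis, r = 17700 km.
Vis-viva: v = √[μ(2/r − 1/a_t)] = √[42830 × (2/17700 − 1/10709)] = 0.9166 km/s.

v = 916.6 m/s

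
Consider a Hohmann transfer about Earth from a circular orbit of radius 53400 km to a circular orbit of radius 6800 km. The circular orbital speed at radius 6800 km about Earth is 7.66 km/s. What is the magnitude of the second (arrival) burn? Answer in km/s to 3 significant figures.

From the circular-orbit relation v² = μ/r at r = 6800 km: μ = v²r = (7.66)² × 6800 = 3.98994×10^5 km³/s².
Transfer-ellipse semi-major axis a_t = (r₁ + r₂)/2 = (53400 + 6800)/2 = 30100 km.
Circular speed at r = 6800 km: v_c = √(μ/r) = 7.6600 km/s.
Vis-viva on the transfer ellipse at r = 6800 km gives v_t = √[μ(2/r − 1/a_t)] = 10.203 km/s.
Δv₂ = |v_t − v_c| = |10.203 − 7.6600| = 2.543 km/s.

Δv₂ = 2.54 km/s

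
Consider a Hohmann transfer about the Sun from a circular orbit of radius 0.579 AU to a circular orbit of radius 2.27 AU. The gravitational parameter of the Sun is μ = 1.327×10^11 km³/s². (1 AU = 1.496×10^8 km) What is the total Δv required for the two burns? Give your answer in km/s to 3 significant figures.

Δv = 17.4 km/s

In km: r₁ = 0.579 × 1.496×10^8 = 8.66184×10^7 km; r₂ = 2.27 × 1.496×10^8 = 3.39592×10^8 km.
Transfer-ellipse semi-major axis a_t = (r₁ + r₂)/2 = (8.66184×10^7 + 3.39592×10^8)/2 = 2.131052×10^8 km.
Circular speed at r₁: v₁ = √(μ/r₁) = √(1.327×10^11/8.66184×10^7) = 39.141 km/s.
Transfer-orbit speed at r₁ (vis-viva equation): v_p = √[μ(2/r₁ − 1/a_t)] = 49.410 km/s.
First burn Δv₁ = |v_p − v₁| = 10.269 km/s.
At r₂, v₂ = √(μ/r₂) = 19.768 km/s.
Transfer-orbit speed at r₂: v_a = √[μ(2/r₂ − 1/a_t)] = 12.603 km/s.
Second burn Δv₂ = |v₂ − v_a| = 7.1650 km/s.
Δv = Δv₁ + Δv₂ = 10.269 + 7.1650 = 17.43 km/s.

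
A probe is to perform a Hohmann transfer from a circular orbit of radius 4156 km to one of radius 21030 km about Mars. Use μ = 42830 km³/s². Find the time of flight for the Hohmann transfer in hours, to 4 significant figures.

t = 5.959 hours

The Hohmann ellipse has a_t = (r₁ + r₂)/2 = 12593 km.
Half the transfer-orbit period gives t = π√(a_t³/μ) = 21452 s.
Converting: 21452 s ÷ 3600 s/hour = 5.959 hours.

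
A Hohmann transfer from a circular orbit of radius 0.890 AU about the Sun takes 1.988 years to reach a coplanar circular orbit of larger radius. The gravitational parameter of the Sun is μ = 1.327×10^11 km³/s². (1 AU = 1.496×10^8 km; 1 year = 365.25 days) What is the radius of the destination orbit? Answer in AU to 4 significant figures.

r₂ = 4.129 AU

In km: r₁ = 0.890 × 1.496×10^8 = 1.33144×10^8 km.
Transfer time t = 1.988 years × 365.25 × 86400 s = 6.27365088×10^7 s, and t = π√(a_t³/μ).
So a_t = (μ t²/π²)^(1/3) = (1.327×10^11 × (6.27365088×10^7)² / π²)^(1/3) = 3.7544×10^8 km.
Since a_t = (r₁ + r₂)/2, r₂ = 2a_t − r₁ = 2×3.7544×10^8 − 1.33144×10^8 = 6.17736×10^8 km.
In AU: r₂ = 6.17736×10^8 / 1.496×10^8 = 4.129 AU.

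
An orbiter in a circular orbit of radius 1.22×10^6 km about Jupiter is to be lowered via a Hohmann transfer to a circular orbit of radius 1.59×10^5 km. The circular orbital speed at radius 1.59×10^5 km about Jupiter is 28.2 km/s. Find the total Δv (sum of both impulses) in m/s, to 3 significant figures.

From the circular-orbit relation v² = μ/r at r = 1.59×10^5 km: μ = v²r = (28.2)² × 1.59×10^5 = 1.26443×10^8 km³/s².
The Hohmann ellipse has a_t = (r₁ + r₂)/2 = 6.895×10^5 km.
At r₁ the circular-orbit speed is v₁ = √(μ/r₁) = 10.1805 km/s.
On the transfer ellipse at r₁, v² = μ(2/r − 1/a) gives v_a = √[μ(2/r₁ − 1/a_t)] = 4.88877 km/s.
First burn Δv₁ = |v_a − v₁| = 5.292 km/s.
Circular speed at r₂: v₂ = √(μ/r₂) = 28.200 km/s.
Transfer-orbit speed at r₂: v_p = √[μ(2/r₂ − 1/a_t)] = 37.511 km/s.
Second burn Δv₂ = |v₂ − v_p| = 9.311 km/s.
Δv = Δv₁ + Δv₂ = 5.292 + 9.311 = 14.60 km/s.

Δv = 14600 m/s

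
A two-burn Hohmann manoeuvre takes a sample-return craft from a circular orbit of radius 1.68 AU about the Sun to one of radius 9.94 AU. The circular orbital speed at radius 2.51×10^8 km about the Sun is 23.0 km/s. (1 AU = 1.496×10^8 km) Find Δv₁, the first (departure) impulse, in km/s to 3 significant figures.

From the circular-orbit relation v² = μ/r at r = 2.51×10^8 km: μ = v²r = (23.0)² × 2.51×10^8 = 1.32779×10^11 km³/s².
In km: r₁ = 1.68 × 1.496×10^8 = 2.51328×10^8 km; r₂ = 9.94 × 1.496×10^8 = 1.487024×10^9 km.
Transfer-ellipse semi-major axis a_t = (r₁ + r₂)/2 = (2.51328×10^8 + 1.487024×10^9)/2 = 8.69176×10^8 km.
On the circular orbit at r = 2.51328×10^8 km, v_c = √(μ/r) = 22.985 km/s.
Transfer-orbit speed at the same r (vis-viva, a = a_t): v_t = √[μ(2/r − 1/a_t)] = 30.064 km/s.
Δv₁ = |v_t − v_c| = |30.064 − 22.985| = 7.079 km/s.

Δv₁ = 7.08 km/s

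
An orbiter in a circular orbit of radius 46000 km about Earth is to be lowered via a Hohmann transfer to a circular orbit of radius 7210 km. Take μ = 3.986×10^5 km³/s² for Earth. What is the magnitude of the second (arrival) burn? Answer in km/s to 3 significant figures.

Δv₂ = 2.34 km/s

The Hohmann ellipse has a_t = (r₁ + r₂)/2 = 26605 km.
Circular speed at r = 7210 km: v_c = √(μ/r) = 7.435343 km/s.
Vis-viva on the transfer ellipse at r = 7210 km gives v_t = √[μ(2/r − 1/a_t)] = 9.776835 km/s.
Δv₂ = |v_t − v_c| = |9.776835 − 7.435343| = 2.341 km/s.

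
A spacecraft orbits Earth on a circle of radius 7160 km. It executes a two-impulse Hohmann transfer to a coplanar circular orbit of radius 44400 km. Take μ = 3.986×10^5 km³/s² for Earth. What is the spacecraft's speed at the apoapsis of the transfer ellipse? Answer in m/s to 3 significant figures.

v = 1580 m/s

The Hohmann ellipse has a_t = (r₁ + r₂)/2 = 25780 km.
The apoapsis of the transfer ellipse is at r = 44400 km.
Applying v² = μ(2/r − 1/a_t): v = 1.579 km/s.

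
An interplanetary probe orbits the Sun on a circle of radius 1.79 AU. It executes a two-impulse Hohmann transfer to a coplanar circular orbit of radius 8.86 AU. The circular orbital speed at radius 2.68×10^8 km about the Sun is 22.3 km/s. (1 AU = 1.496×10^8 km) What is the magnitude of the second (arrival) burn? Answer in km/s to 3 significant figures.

Δv₂ = 4.21 km/s

From the circular-orbit relation v² = μ/r at r = 2.68×10^8 km: μ = v²r = (22.3)² × 2.68×10^8 = 1.33274×10^11 km³/s².
In km: r₁ = 1.79 × 1.496×10^8 = 2.67784×10^8 km; r₂ = 8.86 × 1.496×10^8 = 1.325456×10^9 km.
The Hohmann ellipse has a_t = (r₁ + r₂)/2 = 7.9662×10^8 km.
Circular speed at r = 1.325456×10^9 km: v_c = √(μ/r) = 10.0274 km/s.
Transfer-orbit speed at the same r (vis-viva, a = a_t): v_t = √[μ(2/r − 1/a_t)] = 5.81375 km/s.
Δv₂ = |v_t − v_c| = |5.81375 − 10.0274| = 4.214 km/s.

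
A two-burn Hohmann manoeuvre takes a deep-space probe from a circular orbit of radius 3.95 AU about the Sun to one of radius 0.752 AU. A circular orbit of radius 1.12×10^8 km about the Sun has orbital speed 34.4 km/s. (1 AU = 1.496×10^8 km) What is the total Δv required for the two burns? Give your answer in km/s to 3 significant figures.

From the circular-orbit relation v² = μ/r at r = 1.12×10^8 km: μ = v²r = (34.4)² × 1.12×10^8 = 1.32536×10^11 km³/s².
In km: r₁ = 3.95 × 1.496×10^8 = 5.9092×10^8 km; r₂ = 0.752 × 1.496×10^8 = 1.124992×10^8 km.
Transfer-ellipse semi-major axis a_t = (r₁ + r₂)/2 = (5.9092×10^8 + 1.124992×10^8)/2 = 3.517096×10^8 km.
At r₁ the circular-orbit speed is v₁ = √(μ/r₁) = 14.97625 km/s.
Transfer-orbit speed at r₁ (v² = μ(2/r − 1/a)): v_a = √[μ(2/r₁ − 1/a_t)] = 8.470045 km/s.
First burn Δv₁ = |v_a − v₁| = 6.5062 km/s.
Circular speed at r₂: v₂ = √(μ/r₂) = 34.3236 km/s.
Transfer-orbit speed at r₂: v_p = √[μ(2/r₂ − 1/a_t)] = 44.4903 km/s.
Second burn Δv₂ = |v₂ − v_p| = 10.167 km/s.
Total Δv = Δv₁ + Δv₂ = 16.67 km/s.

Δv = 16.7 km/s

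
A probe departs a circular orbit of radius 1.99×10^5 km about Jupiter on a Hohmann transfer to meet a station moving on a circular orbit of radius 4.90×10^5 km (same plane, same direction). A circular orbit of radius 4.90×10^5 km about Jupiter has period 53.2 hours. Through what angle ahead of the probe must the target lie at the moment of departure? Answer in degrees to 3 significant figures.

φ = 73.9°

From Kepler's third law T² = 4π²r³/μ at r = 4.90×10^5 km, T = 53.2 hours = 53.2 × 3600 s = 1.9152×10^5 s: μ = 4π²r³/T² = 1.26625×10^8 km³/s².
The Hohmann ellipse has a_t = (r₁ + r₂)/2 = 3.445×10^5 km.
The half-period of the transfer ellipse is t = π√(a_t³/μ) = 56450 s.
Target angular speed ω₂ = √(μ/r₂³) = 3.281×10^-5 rad/s.
Angle swept by the target during transfer: ω₂·t = 1.852 rad = 106.1°.
The probe traverses 180° on the transfer ellipse, so the target must lead by 180° − 106.1° = 73.9°.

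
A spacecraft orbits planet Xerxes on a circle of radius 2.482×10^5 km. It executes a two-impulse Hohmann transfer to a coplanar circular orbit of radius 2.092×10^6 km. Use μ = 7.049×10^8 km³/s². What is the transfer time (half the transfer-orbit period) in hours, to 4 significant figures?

t = 41.60 hours

Transfer-ellipse semi-major axis a_t = (r₁ + r₂)/2 = (2.482×10^5 + 2.092×10^6)/2 = 1.1701×10^6 km.
Half the transfer-orbit period gives t = π√(a_t³/μ) = 1.4977×10^5 s.
Converting: 1.4977×10^5 s ÷ 3600 s/hour = 41.60 hours.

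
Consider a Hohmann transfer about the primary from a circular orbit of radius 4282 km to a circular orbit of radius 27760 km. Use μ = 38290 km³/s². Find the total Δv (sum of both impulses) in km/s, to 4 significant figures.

Δv = 1.513 km/s

The Hohmann ellipse has a_t = (r₁ + r₂)/2 = 16021 km.
Circular speed at r₁: v₁ = √(μ/r₁) = √(38290/4282) = 2.99033 km/s.
On the transfer ellipse at r₁, vis-viva equation gives v_p = √[μ(2/r₁ − 1/a_t)] = 3.93626 km/s.
First burn Δv₁ = |v_p − v₁| = 0.9459 km/s.
At r₂, v₂ = √(μ/r₂) = 1.17445 km/s.
Transfer-orbit speed at r₂: v_a = √[μ(2/r₂ − 1/a_t)] = 0.607172 km/s.
Second burn Δv₂ = |v₂ − v_a| = 0.5673 km/s.
Δv = Δv₁ + Δv₂ = 0.9459 + 0.5673 = 1.513 km/s.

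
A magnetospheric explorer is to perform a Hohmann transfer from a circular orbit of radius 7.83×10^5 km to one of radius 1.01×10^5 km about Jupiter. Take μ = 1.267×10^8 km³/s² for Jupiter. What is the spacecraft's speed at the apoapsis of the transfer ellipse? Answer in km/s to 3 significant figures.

Semi-major axis of the transfer orbit: a_t = (7.830×10^5 + 1.010×10^5)/2 = 4.420×10^5 km.
At apoapsis, r = 7.830×10^5 km.
Vis-viva: v = √[μ(2/r − 1/a_t)] = √[1.267×10^8 × (2/7.830×10^5 − 1/4.420×10^5)] = 6.081 km/s.

v = 6.08 km/s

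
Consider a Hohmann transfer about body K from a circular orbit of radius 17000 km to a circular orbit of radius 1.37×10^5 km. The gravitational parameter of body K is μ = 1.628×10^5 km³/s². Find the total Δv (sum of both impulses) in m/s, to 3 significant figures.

Δv = 1610 m/s

Semi-major axis of the transfer orbit: a_t = (17000 + 1.370×10^5)/2 = 77000 km.
At r₁ the circular-orbit speed is v₁ = √(μ/r₁) = 3.095 km/s.
Transfer-orbit speed at r₁ (v² = μ(2/r − 1/a)): v_p = √[μ(2/r₁ − 1/a_t)] = 4.128 km/s.
First burn Δv₁ = |v_p − v₁| = 1.033 km/s.
At r₂, v₂ = √(μ/r₂) = 1.0901 km/s.
Transfer-orbit speed at r₂: v_a = √[μ(2/r₂ − 1/a_t)] = 0.51221 km/s.
Second burn Δv₂ = |v₂ − v_a| = 0.5779 km/s.
Total Δv = Δv₁ + Δv₂ = 1.611 km/s.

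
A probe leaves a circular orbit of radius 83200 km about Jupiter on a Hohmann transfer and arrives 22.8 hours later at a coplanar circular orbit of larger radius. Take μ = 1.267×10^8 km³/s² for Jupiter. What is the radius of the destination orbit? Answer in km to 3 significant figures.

Transfer time t = 22.8 hours = 82080 s, and t = π√(a_t³/μ).
So a_t = (μ t²/π²)^(1/3) = (1.267×10^8 × (82080)² / π²)^(1/3) = 4.4223×10^5 km.
Since a_t = (r₁ + r₂)/2, r₂ = 2a_t − r₁ = 2×4.4223×10^5 − 83200 = 8.0126×10^5 km.

r₂ = 8.01×10^5 km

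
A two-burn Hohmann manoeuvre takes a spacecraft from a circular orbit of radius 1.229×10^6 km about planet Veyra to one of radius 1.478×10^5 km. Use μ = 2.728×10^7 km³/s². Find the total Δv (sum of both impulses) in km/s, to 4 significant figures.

Transfer-ellipse semi-major axis a_t = (r₁ + r₂)/2 = (1.229×10^6 + 1.478×10^5)/2 = 6.884×10^5 km.
At r₁ the circular-orbit speed is v₁ = √(μ/r₁) = 4.711 km/s.
Transfer-orbit speed at r₁ (vis-viva equation): v_a = √[μ(2/r₁ − 1/a_t)] = 2.183 km/s.
First burn Δv₁ = |v_a − v₁| = 2.528 km/s.
At r₂, v₂ = √(μ/r₂) = 13.586 km/s.
Transfer-orbit speed at r₂: v_p = √[μ(2/r₂ − 1/a_t)] = 18.153 km/s.
Second burn Δv₂ = |v₂ − v_p| = 4.567 km/s.
Δv = Δv₁ + Δv₂ = 2.528 + 4.567 = 7.095 km/s.

Δv = 7.095 km/s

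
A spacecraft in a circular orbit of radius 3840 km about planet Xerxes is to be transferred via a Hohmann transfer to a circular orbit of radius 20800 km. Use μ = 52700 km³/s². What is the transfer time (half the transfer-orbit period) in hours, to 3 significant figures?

t = 5.20 hours

Semi-major axis of the transfer orbit: a_t = (3840 + 20800)/2 = 12320 km.
By Kepler's third law the transfer-orbit period is T = 2π√(a_t³/μ), so t = T/2 = 18710 s.
Converting: 18710 s ÷ 3600 s/hour = 5.20 hours.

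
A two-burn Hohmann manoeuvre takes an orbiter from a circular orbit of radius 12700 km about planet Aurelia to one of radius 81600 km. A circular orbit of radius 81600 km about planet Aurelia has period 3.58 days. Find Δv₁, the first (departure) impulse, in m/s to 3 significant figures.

Δv₁ = 1330 m/s

From Kepler's third law T² = 4π²r³/μ at r = 81600 km, T = 3.58 days = 3.58 × 86400 s = 3.09312×10^5 s: μ = 4π²r³/T² = 2.24201×10^5 km³/s².
Transfer-ellipse semi-major axis a_t = (r₁ + r₂)/2 = (12700 + 81600)/2 = 47150 km.
On the circular orbit at r = 12700 km, v_c = √(μ/r) = 4.2016 km/s.
Transfer-orbit speed at the same r (vis-viva, a = a_t): v_t = √[μ(2/r − 1/a_t)] = 5.5274 km/s.
Δv₁ = |v_t − v_c| = |5.5274 − 4.2016| = 1.326 km/s.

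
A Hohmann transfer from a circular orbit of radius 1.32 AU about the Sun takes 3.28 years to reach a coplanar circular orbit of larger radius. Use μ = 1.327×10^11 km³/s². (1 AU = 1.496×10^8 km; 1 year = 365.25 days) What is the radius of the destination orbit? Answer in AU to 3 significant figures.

In km: r₁ = 1.32 × 1.496×10^8 = 1.97472×10^8 km.
Transfer time t = 3.28 years × 365.25 × 86400 s = 1.03508928×10^8 s, and t = π√(a_t³/μ).
So a_t = (μ t²/π²)^(1/3) = (1.327×10^11 × (1.03508928×10^8)² / π²)^(1/3) = 5.2421×10^8 km.
Since a_t = (r₁ + r₂)/2, r₂ = 2a_t − r₁ = 2×5.2421×10^8 − 1.97472×10^8 = 8.50948×10^8 km.
In AU: r₂ = 8.50948×10^8 / 1.496×10^8 = 5.69 AU.

r₂ = 5.69 AU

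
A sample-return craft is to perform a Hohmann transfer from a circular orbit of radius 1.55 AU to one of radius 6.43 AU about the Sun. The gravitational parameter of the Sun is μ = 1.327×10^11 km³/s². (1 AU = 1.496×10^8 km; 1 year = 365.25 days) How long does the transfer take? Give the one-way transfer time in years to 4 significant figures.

t = 3.985 years

In km: r₁ = 1.55 × 1.496×10^8 = 2.3188×10^8 km; r₂ = 6.43 × 1.496×10^8 = 9.61928×10^8 km.
Transfer-ellipse semi-major axis a_t = (r₁ + r₂)/2 = (2.3188×10^8 + 9.61928×10^8)/2 = 5.96904×10^8 km.
Half the transfer-orbit period gives t = π√(a_t³/μ) = 1.2577×10^8 s.
Converting: 1.2577×10^8 s ÷ 3.15576×10^7 s/year (365.25 × 86400) = 3.985 years.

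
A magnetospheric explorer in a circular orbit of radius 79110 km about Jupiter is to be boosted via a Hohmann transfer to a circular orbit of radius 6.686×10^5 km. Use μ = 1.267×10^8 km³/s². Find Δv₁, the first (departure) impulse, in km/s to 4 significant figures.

Δv₁ = 13.50 km/s

Transfer-ellipse semi-major axis a_t = (r₁ + r₂)/2 = (79110 + 6.686×10^5)/2 = 3.73855×10^5 km.
Circular speed at r = 79110 km: v_c = √(μ/r) = 40.02 km/s.
Transfer-orbit speed at the same r (vis-viva, a = a_t): v_t = √[μ(2/r − 1/a_t)] = 53.52 km/s.
Δv₁ = |v_t − v_c| = |53.52 − 40.02| = 13.50 km/s.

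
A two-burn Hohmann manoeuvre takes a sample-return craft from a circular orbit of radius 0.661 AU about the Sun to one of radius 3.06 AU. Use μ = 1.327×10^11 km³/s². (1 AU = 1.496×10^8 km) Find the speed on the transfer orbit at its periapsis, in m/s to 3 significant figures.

v = 47000 m/s

In km: r₁ = 0.661 × 1.496×10^8 = 9.88856×10^7 km; r₂ = 3.06 × 1.496×10^8 = 4.57776×10^8 km.
Transfer-ellipse semi-major axis a_t = (r₁ + r₂)/2 = (9.88856×10^7 + 4.57776×10^8)/2 = 2.783308×10^8 km.
The periapsis of the transfer ellipse is at r = 9.88856×10^7 km.
Vis-viva: v = √[μ(2/r − 1/a_t)] = √[1.327×10^11 × (2/9.88856×10^7 − 1/2.783308×10^8)] = 46.98 km/s.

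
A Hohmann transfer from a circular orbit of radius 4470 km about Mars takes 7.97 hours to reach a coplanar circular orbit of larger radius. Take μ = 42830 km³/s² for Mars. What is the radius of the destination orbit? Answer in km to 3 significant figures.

Transfer time t = 7.97 hours = 28692 s, and t = π√(a_t³/μ).
So a_t = (μ t²/π²)^(1/3) = (42830 × (28692)² / π²)^(1/3) = 15287 km.
Since a_t = (r₁ + r₂)/2, r₂ = 2a_t − r₁ = 2×15287 − 4470 = 26104 km.

r₂ = 26100 km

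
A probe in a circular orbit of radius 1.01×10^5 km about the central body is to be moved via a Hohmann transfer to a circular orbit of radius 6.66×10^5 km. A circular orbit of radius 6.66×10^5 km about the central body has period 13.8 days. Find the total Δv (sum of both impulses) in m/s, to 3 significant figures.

From Kepler's third law T² = 4π²r³/μ at r = 6.66×10^5 km, T = 13.8 days = 13.8 × 86400 s = 1.19232×10^6 s: μ = 4π²r³/T² = 8.20345×10^6 km³/s².
Semi-major axis of the transfer orbit: a_t = (1.010×10^5 + 6.660×10^5)/2 = 3.835×10^5 km.
At r₁ the circular-orbit speed is v₁ = √(μ/r₁) = 9.01234 km/s.
On the transfer ellipse at r₁, v² = μ(2/r − 1/a) gives v_p = √[μ(2/r₁ − 1/a_t)] = 11.8766 km/s.
First burn Δv₁ = |v_p − v₁| = 2.864 km/s.
At r₂, v₂ = √(μ/r₂) = 3.510 km/s.
Transfer-orbit speed at r₂: v_a = √[μ(2/r₂ − 1/a_t)] = 1.801 km/s.
Second burn Δv₂ = |v₂ − v_a| = 1.709 km/s.
Total Δv = Δv₁ + Δv₂ = 4.573 km/s.

Δv = 4570 m/s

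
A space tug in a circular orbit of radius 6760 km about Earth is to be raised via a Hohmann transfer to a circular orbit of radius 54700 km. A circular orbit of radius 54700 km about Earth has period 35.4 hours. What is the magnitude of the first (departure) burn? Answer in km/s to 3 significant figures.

From Kepler's third law T² = 4π²r³/μ at r = 54700 km, T = 35.4 hours = 35.4 × 3600 s = 1.2744×10^5 s: μ = 4π²r³/T² = 3.97842×10^5 km³/s².
Transfer-ellipse semi-major axis a_t = (r₁ + r₂)/2 = (6760 + 54700)/2 = 30730 km.
Circular speed at r = 6760 km: v_c = √(μ/r) = 7.67153 km/s.
Transfer-orbit speed at the same r (vis-viva, a = a_t): v_t = √[μ(2/r − 1/a_t)] = 10.2351 km/s.
Δv₁ = |v_t − v_c| = |10.2351 − 7.67153| = 2.564 km/s.

Δv₁ = 2.56 km/s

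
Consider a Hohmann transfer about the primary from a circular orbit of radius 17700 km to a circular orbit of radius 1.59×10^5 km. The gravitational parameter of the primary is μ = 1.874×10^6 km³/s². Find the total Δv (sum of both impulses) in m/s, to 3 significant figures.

Semi-major axis of the transfer orbit: a_t = (17700 + 1.590×10^5)/2 = 88350 km.
At r₁ the circular-orbit speed is v₁ = √(μ/r₁) = 10.28959 km/s.
Transfer-orbit speed at r₁ (v² = μ(2/r − 1/a)): v_p = √[μ(2/r₁ − 1/a_t)] = 13.80363 km/s.
First burn Δv₁ = |v_p − v₁| = 3.51404 km/s.
Circular speed at r₂: v₂ = √(μ/r₂) = 3.43310 km/s.
Transfer-orbit speed at r₂: v_a = √[μ(2/r₂ − 1/a_t)] = 1.53663 km/s.
Second burn Δv₂ = |v₂ − v_a| = 1.89647 km/s.
Δv = Δv₁ + Δv₂ = 3.51404 + 1.89647 = 5.411 km/s.

Δv = 5410 m/s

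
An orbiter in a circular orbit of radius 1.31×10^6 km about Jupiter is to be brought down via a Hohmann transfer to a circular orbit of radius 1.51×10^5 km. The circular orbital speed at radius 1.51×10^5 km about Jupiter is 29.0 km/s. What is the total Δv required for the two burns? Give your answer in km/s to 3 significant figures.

From the circular-orbit relation v² = μ/r at r = 1.51×10^5 km: μ = v²r = (29.0)² × 1.51×10^5 = 1.26991×10^8 km³/s².
Semi-major axis of the transfer orbit: a_t = (1.310×10^6 + 1.510×10^5)/2 = 7.305×10^5 km.
Circular speed at r₁: v₁ = √(μ/r₁) = √(1.26991×10^8/1.310×10^6) = 9.8458 km/s.
On the transfer ellipse at r₁, vis-viva gives v_a = √[μ(2/r₁ − 1/a_t)] = 4.4764 km/s.
First burn Δv₁ = |v_a − v₁| = 5.369 km/s.
At r₂, v₂ = √(μ/r₂) = 29.000 km/s.
Transfer-orbit speed at r₂: v_p = √[μ(2/r₂ − 1/a_t)] = 38.835 km/s.
Second burn Δv₂ = |v₂ − v_p| = 9.835 km/s.
Δv = Δv₁ + Δv₂ = 5.369 + 9.835 = 15.20 km/s.

Δv = 15.2 km/s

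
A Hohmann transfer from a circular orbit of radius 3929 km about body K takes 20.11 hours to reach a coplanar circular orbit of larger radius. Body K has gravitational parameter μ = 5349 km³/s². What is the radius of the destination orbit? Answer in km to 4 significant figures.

Transfer time t = 20.11 hours = 72396 s, and t = π√(a_t³/μ).
So a_t = (μ t²/π²)^(1/3) = (5349 × (72396)² / π²)^(1/3) = 14162.3 km.
Since a_t = (r₁ + r₂)/2, r₂ = 2a_t − r₁ = 2×14162.3 − 3929 = 24395.6 km.

r₂ = 24400 km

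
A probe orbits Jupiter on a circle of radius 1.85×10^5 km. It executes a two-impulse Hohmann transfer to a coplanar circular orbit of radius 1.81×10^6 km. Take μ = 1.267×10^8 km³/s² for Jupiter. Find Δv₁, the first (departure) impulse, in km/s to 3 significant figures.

Δv₁ = 9.08 km/s

Transfer-ellipse semi-major axis a_t = (r₁ + r₂)/2 = (1.850×10^5 + 1.810×10^6)/2 = 9.975×10^5 km.
On the circular orbit at r = 1.850×10^5 km, v_c = √(μ/r) = 26.170 km/s.
Vis-viva on the transfer ellipse at r = 1.850×10^5 km gives v_t = √[μ(2/r − 1/a_t)] = 35.252 km/s.
Δv₁ = |v_t − v_c| = |35.252 − 26.170| = 9.082 km/s.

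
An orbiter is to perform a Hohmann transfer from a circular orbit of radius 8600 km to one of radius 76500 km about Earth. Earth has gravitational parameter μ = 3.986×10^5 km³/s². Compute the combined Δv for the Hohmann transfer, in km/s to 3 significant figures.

Transfer-ellipse semi-major axis a_t = (r₁ + r₂)/2 = (8600 + 76500)/2 = 42550 km.
At r₁ the circular-orbit speed is v₁ = √(μ/r₁) = 6.808 km/s.
Transfer-orbit speed at r₁ (v² = μ(2/r − 1/a)): v_p = √[μ(2/r₁ − 1/a_t)] = 9.129 km/s.
First burn Δv₁ = |v_p − v₁| = 2.321 km/s.
Circular speed at r₂: v₂ = √(μ/r₂) = 2.2826 km/s.
Transfer-orbit speed at r₂: v_a = √[μ(2/r₂ − 1/a_t)] = 1.0262 km/s.
Second burn Δv₂ = |v₂ − v_a| = 1.256 km/s.
Δv = Δv₁ + Δv₂ = 2.321 + 1.256 = 3.577 km/s.

Δv = 3.58 km/s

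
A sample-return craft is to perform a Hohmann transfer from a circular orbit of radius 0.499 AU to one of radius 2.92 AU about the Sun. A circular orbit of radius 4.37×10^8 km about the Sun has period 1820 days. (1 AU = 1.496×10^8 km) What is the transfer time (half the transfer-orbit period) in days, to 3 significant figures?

t = 407 days

From Kepler's third law T² = 4π²r³/μ at r = 4.37×10^8 km, T = 1820 days = 1820 × 86400 s = 1.57248×10^8 s: μ = 4π²r³/T² = 1.33240×10^11 km³/s².
In km: r₁ = 0.499 × 1.496×10^8 = 7.46504×10^7 km; r₂ = 2.92 × 1.496×10^8 = 4.36832×10^8 km.
Transfer-ellipse semi-major axis a_t = (r₁ + r₂)/2 = (7.46504×10^7 + 4.36832×10^8)/2 = 2.557412×10^8 km.
Half the transfer-orbit period gives t = π√(a_t³/μ) = 3.520×10^7 s.
Converting: 3.520×10^7 s ÷ 86400 s/day = 407 days.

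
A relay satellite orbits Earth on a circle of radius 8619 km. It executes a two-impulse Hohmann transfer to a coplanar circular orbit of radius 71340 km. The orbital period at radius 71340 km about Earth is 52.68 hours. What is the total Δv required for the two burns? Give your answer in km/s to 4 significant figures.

Δv = 3.550 km/s

From Kepler's third law T² = 4π²r³/μ at r = 71340 km, T = 52.68 hours = 52.68 × 3600 s = 1.89648×10^5 s: μ = 4π²r³/T² = 3.98531×10^5 km³/s².
Transfer-ellipse semi-major axis a_t = (r₁ + r₂)/2 = (8619 + 71340)/2 = 39979.5 km.
Circular speed at r₁: v₁ = √(μ/r₁) = √(3.98531×10^5/8619) = 6.79990 km/s.
Transfer-orbit speed at r₁ (v² = μ(2/r − 1/a)): v_p = √[μ(2/r₁ − 1/a_t)] = 9.08345 km/s.
First burn Δv₁ = |v_p − v₁| = 2.284 km/s.
At r₂, v₂ = √(μ/r₂) = 2.3635 km/s.
Transfer-orbit speed at r₂: v_a = √[μ(2/r₂ − 1/a_t)] = 1.0974 km/s.
Second burn Δv₂ = |v₂ − v_a| = 1.266 km/s.
Total Δv = Δv₁ + Δv₂ = 3.550 km/s.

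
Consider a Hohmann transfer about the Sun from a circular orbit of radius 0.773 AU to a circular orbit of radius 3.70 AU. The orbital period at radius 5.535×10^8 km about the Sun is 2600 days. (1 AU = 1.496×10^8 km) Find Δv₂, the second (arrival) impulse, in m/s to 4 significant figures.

Δv₂ = 6380 m/s

From Kepler's third law T² = 4π²r³/μ at r = 5.535×10^8 km, T = 2600 days = 2600 × 86400 s = 2.2464×10^8 s: μ = 4π²r³/T² = 1.32660×10^11 km³/s².
In km: r₁ = 0.773 × 1.496×10^8 = 1.156408×10^8 km; r₂ = 3.70 × 1.496×10^8 = 5.5352×10^8 km.
The Hohmann ellipse has a_t = (r₁ + r₂)/2 = 3.345804×10^8 km.
Circular speed at r = 5.5352×10^8 km: v_c = √(μ/r) = 15.481 km/s.
Vis-viva on the transfer ellipse at r = 5.5352×10^8 km gives v_t = √[μ(2/r − 1/a_t)] = 9.1014 km/s.
Δv₂ = |v_t − v_c| = |9.1014 − 15.481| = 6.380 km/s.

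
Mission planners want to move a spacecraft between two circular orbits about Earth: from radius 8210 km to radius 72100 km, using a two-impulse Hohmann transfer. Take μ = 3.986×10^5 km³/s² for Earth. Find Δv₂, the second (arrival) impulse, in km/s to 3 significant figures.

Transfer-ellipse semi-major axis a_t = (r₁ + r₂)/2 = (8210 + 72100)/2 = 40155 km.
On the circular orbit at r = 72100 km, v_c = √(μ/r) = 2.351 km/s.
Vis-viva on the transfer ellipse at r = 72100 km gives v_t = √[μ(2/r − 1/a_t)] = 1.063 km/s.
Δv₂ = |v_t − v_c| = |1.063 − 2.351| = 1.288 km/s.

Δv₂ = 1.29 km/s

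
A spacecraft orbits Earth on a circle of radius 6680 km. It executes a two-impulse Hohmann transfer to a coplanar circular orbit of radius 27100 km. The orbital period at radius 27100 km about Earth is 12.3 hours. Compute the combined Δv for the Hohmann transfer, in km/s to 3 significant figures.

From Kepler's third law T² = 4π²r³/μ at r = 27100 km, T = 12.3 hours = 12.3 × 3600 s = 44280 s: μ = 4π²r³/T² = 4.00730×10^5 km³/s².
The Hohmann ellipse has a_t = (r₁ + r₂)/2 = 16890 km.
At r₁ the circular-orbit speed is v₁ = √(μ/r₁) = 7.745 km/s.
On the transfer ellipse at r₁, vis-viva equation gives v_p = √[μ(2/r₁ − 1/a_t)] = 9.811 km/s.
First burn Δv₁ = |v_p − v₁| = 2.066 km/s.
At r₂, v₂ = √(μ/r₂) = 3.845 km/s.
Transfer-orbit speed at r₂: v_a = √[μ(2/r₂ − 1/a_t)] = 2.418 km/s.
Second burn Δv₂ = |v₂ − v_a| = 1.427 km/s.
Total Δv = Δv₁ + Δv₂ = 3.493 km/s.

Δv = 3.49 km/s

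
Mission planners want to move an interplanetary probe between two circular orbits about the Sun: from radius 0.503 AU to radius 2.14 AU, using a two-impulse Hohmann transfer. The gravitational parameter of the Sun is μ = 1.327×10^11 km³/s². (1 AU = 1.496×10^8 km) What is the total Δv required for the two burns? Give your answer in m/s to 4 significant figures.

In km: r₁ = 0.503 × 1.496×10^8 = 7.52488×10^7 km; r₂ = 2.14 × 1.496×10^8 = 3.20144×10^8 km.
Semi-major axis of the transfer orbit: a_t = (7.52488×10^7 + 3.20144×10^8)/2 = 1.976964×10^8 km.
Circular speed at r₁: v₁ = √(μ/r₁) = √(1.327×10^11/7.52488×10^7) = 41.994 km/s.
Transfer-orbit speed at r₁ (v² = μ(2/r − 1/a)): v_p = √[μ(2/r₁ − 1/a_t)] = 53.439 km/s.
First burn Δv₁ = |v_p − v₁| = 11.445 km/s.
Circular speed at r₂: v₂ = √(μ/r₂) = 20.3593 km/s.
Transfer-orbit speed at r₂: v_a = √[μ(2/r₂ − 1/a_t)] = 12.5607 km/s.
Second burn Δv₂ = |v₂ − v_a| = 7.7986 km/s.
Δv = Δv₁ + Δv₂ = 11.445 + 7.7986 = 19.24 km/s.

Δv = 19240 m/s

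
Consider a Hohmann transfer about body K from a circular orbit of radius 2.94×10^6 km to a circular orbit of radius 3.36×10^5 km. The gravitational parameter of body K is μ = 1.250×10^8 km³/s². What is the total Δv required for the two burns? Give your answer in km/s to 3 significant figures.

Δv = 10.1 km/s

Semi-major axis of the transfer orbit: a_t = (2.940×10^6 + 3.360×10^5)/2 = 1.638×10^6 km.
At r₁ the circular-orbit speed is v₁ = √(μ/r₁) = 6.5205 km/s.
On the transfer ellipse at r₁, v² = μ(2/r − 1/a) gives v_a = √[μ(2/r₁ − 1/a_t)] = 2.9532 km/s.
First burn Δv₁ = |v_a − v₁| = 3.567 km/s.
Circular speed at r₂: v₂ = √(μ/r₂) = 19.288 km/s.
Transfer-orbit speed at r₂: v_p = √[μ(2/r₂ − 1/a_t)] = 25.841 km/s.
Second burn Δv₂ = |v₂ − v_p| = 6.553 km/s.
Δv = Δv₁ + Δv₂ = 3.567 + 6.553 = 10.12 km/s.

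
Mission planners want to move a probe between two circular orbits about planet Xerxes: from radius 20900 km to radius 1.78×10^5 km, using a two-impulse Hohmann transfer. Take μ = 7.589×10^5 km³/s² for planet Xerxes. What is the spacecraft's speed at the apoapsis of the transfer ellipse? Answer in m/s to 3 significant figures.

Transfer-ellipse semi-major axis a_t = (r₁ + r₂)/2 = (20900 + 1.780×10^5)/2 = 99450 km.
The apoapsis of the transfer ellipse is at r = 1.780×10^5 km.
Vis-viva: v = √[μ(2/r − 1/a_t)] = √[7.589×10^5 × (2/1.780×10^5 − 1/99450)] = 0.9466 km/s.

v = 947 m/s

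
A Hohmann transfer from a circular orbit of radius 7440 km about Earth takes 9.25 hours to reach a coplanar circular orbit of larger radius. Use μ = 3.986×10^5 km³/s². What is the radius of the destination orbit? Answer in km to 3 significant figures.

r₂ = 63600 km

Transfer time t = 9.25 hours = 33300 s, and t = π√(a_t³/μ).
So a_t = (μ t²/π²)^(1/3) = (3.986×10^5 × (33300)² / π²)^(1/3) = 35512 km.
Since a_t = (r₁ + r₂)/2, r₂ = 2a_t − r₁ = 2×35512 − 7440 = 63584 km.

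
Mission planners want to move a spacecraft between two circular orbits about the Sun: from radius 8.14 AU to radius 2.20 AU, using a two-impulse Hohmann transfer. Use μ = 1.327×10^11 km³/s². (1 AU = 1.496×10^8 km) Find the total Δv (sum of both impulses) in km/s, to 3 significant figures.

In km: r₁ = 8.14 × 1.496×10^8 = 1.217744×10^9 km; r₂ = 2.20 × 1.496×10^8 = 3.2912×10^8 km.
The Hohmann ellipse has a_t = (r₁ + r₂)/2 = 7.73432×10^8 km.
Circular speed at r₁: v₁ = √(μ/r₁) = √(1.327×10^11/1.217744×10^9) = 10.439 km/s.
Transfer-orbit speed at r₁ (vis-viva equation): v_a = √[μ(2/r₁ − 1/a_t)] = 6.8096 km/s.
First burn Δv₁ = |v_a − v₁| = 3.629 km/s.
At r₂, v₂ = √(μ/r₂) = 20.080 km/s.
Transfer-orbit speed at r₂: v_p = √[μ(2/r₂ − 1/a_t)] = 25.196 km/s.
Second burn Δv₂ = |v₂ − v_p| = 5.116 km/s.
Δv = Δv₁ + Δv₂ = 3.629 + 5.116 = 8.745 km/s.

Δv = 8.75 km/s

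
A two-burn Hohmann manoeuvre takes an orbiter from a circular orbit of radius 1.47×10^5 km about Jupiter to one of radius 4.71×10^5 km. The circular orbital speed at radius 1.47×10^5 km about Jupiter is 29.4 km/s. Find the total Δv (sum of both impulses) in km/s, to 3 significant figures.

Δv = 12.0 km/s

From the circular-orbit relation v² = μ/r at r = 1.47×10^5 km: μ = v²r = (29.4)² × 1.47×10^5 = 1.27061×10^8 km³/s².
The Hohmann ellipse has a_t = (r₁ + r₂)/2 = 3.090×10^5 km.
Circular speed at r₁: v₁ = √(μ/r₁) = √(1.27061×10^8/1.470×10^5) = 29.400 km/s.
On the transfer ellipse at r₁, vis-viva equation gives v_p = √[μ(2/r₁ − 1/a_t)] = 36.298 km/s.
First burn Δv₁ = |v_p − v₁| = 6.898 km/s.
At r₂, v₂ = √(μ/r₂) = 16.425 km/s.
Transfer-orbit speed at r₂: v_a = √[μ(2/r₂ − 1/a_t)] = 11.329 km/s.
Second burn Δv₂ = |v₂ − v_a| = 5.096 km/s.
Δv = Δv₁ + Δv₂ = 6.898 + 5.096 = 11.99 km/s.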